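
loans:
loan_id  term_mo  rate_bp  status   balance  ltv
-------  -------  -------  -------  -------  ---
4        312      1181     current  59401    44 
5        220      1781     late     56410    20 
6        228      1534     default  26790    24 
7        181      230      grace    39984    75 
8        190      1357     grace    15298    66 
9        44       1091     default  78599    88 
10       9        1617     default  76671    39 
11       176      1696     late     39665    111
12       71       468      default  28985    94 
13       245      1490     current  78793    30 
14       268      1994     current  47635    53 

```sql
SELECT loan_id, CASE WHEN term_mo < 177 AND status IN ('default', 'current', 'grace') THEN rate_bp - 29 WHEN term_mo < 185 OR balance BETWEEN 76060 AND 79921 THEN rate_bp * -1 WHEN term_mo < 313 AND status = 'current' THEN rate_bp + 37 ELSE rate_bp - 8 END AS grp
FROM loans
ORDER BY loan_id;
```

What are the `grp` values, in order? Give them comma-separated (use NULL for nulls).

loan_id=4: term_mo < 313 AND status = 'current' → 1218
loan_id=5: ELSE → 1773
loan_id=6: ELSE → 1526
loan_id=7: term_mo < 185 OR balance BETWEEN 76060 AND 79921 → -230
loan_id=8: ELSE → 1349
loan_id=9: term_mo < 177 AND status IN ('default', 'current', 'grace') → 1062
loan_id=10: term_mo < 177 AND status IN ('default', 'current', 'grace') → 1588
loan_id=11: term_mo < 185 OR balance BETWEEN 76060 AND 79921 → -1696
loan_id=12: term_mo < 177 AND status IN ('default', 'current', 'grace') → 439
loan_id=13: term_mo < 185 OR balance BETWEEN 76060 AND 79921 → -1490
loan_id=14: term_mo < 313 AND status = 'current' → 2031

1218, 1773, 1526, -230, 1349, 1062, 1588, -1696, 439, -1490, 2031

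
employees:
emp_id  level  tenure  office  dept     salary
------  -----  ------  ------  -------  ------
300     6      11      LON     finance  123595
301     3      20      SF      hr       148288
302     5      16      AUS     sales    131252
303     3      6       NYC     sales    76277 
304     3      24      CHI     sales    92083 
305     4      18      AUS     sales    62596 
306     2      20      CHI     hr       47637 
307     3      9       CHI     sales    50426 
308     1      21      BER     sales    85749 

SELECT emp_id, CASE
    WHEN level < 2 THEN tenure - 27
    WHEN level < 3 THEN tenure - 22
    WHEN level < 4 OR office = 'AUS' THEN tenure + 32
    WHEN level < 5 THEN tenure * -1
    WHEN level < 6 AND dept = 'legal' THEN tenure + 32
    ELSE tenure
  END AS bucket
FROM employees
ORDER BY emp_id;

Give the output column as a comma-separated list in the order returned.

11, 52, 48, 38, 56, 50, -2, 41, -6

emp_id=300: ELSE → 11
emp_id=301: level < 4 OR office = 'AUS' → 52
emp_id=302: level < 4 OR office = 'AUS' → 48
emp_id=303: level < 4 OR office = 'AUS' → 38
emp_id=304: level < 4 OR office = 'AUS' → 56
emp_id=305: level < 4 OR office = 'AUS' → 50
emp_id=306: level < 3 → -2
emp_id=307: level < 4 OR office = 'AUS' → 41
emp_id=308: level < 2 → -6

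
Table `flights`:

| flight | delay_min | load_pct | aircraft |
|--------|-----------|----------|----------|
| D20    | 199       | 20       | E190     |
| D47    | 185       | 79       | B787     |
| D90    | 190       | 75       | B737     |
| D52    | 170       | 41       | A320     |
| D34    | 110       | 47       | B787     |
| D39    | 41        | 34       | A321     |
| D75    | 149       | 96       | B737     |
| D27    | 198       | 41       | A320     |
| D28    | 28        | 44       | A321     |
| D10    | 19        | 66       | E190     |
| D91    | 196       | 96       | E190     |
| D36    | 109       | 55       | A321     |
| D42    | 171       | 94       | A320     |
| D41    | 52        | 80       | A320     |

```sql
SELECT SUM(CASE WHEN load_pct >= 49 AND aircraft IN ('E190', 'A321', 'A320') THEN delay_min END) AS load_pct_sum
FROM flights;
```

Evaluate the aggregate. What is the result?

547

flight=D20: ✗
flight=D47: ✗
flight=D90: ✗
flight=D52: ✗
flight=D34: ✗
flight=D39: ✗
flight=D75: ✗
flight=D27: ✗
flight=D28: ✗
flight=D10: ✓ → 19
flight=D91: ✓ → 196
flight=D36: ✓ → 109
flight=D42: ✓ → 171
flight=D41: ✓ → 52
load_pct_sum = 19 + 196 + 109 + 171 + 52 = 547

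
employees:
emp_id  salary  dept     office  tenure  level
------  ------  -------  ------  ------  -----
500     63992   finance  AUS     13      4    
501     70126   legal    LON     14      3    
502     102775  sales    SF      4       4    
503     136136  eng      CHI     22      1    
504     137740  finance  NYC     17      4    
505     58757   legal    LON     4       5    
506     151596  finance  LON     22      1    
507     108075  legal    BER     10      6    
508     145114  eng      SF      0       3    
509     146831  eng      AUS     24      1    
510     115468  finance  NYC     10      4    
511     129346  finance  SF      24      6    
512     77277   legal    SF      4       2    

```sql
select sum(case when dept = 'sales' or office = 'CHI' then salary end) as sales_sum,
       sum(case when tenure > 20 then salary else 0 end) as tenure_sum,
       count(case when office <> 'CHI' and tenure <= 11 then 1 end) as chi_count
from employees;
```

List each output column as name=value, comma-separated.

[sales_sum: dept = 'sales' or office = 'CHI']
emp_id=500: ✗
emp_id=501: ✗
emp_id=502: ✓ → 102775
emp_id=503: ✓ → 136136
emp_id=504: ✗
emp_id=505: ✗
emp_id=506: ✗
emp_id=507: ✗
emp_id=508: ✗
emp_id=509: ✗
emp_id=510: ✗
emp_id=511: ✗
emp_id=512: ✗
sales_sum = 102775 + 136136 = 238911
—
[tenure_sum: tenure > 20]
emp_id=500: ✗
emp_id=501: ✗
emp_id=502: ✗
emp_id=503: ✓ → 136136
emp_id=504: ✗
emp_id=505: ✗
emp_id=506: ✓ → 151596
emp_id=507: ✗
emp_id=508: ✗
emp_id=509: ✓ → 146831
emp_id=510: ✗
emp_id=511: ✓ → 129346
emp_id=512: ✗
tenure_sum = 136136 + 151596 + 146831 + 129346 = 563909
—
[chi_count: office <> 'CHI' and tenure <= 11]
emp_id=500: ✗
emp_id=501: ✗
emp_id=502: ✓ → 1
emp_id=503: ✗
emp_id=504: ✗
emp_id=505: ✓ → 1
emp_id=506: ✗
emp_id=507: ✓ → 1
emp_id=508: ✓ → 1
emp_id=509: ✗
emp_id=510: ✓ → 1
emp_id=511: ✗
emp_id=512: ✓ → 1
chi_count = COUNT(1, 1, 1, 1, 1, 1) = 6

sales_sum=238911, tenure_sum=563909, chi_count=6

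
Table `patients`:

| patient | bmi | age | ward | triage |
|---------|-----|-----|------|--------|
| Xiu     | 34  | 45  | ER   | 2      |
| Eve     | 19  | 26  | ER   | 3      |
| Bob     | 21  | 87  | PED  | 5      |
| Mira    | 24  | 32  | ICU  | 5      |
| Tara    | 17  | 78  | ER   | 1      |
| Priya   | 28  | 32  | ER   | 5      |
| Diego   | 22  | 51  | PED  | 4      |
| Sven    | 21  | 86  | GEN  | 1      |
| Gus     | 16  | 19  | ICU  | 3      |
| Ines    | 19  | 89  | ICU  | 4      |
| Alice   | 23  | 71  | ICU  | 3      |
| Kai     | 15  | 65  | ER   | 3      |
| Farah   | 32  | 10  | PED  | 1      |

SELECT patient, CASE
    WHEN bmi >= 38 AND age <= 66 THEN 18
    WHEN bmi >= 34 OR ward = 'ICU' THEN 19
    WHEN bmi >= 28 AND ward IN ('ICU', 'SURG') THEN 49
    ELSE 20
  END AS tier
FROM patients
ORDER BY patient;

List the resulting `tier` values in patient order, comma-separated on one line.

19, 20, 20, 20, 20, 19, 19, 20, 19, 20, 20, 20, 19

patient=Alice: bmi >= 34 OR ward = 'ICU' → 19
patient=Bob: ELSE → 20
patient=Diego: ELSE → 20
patient=Eve: ELSE → 20
patient=Farah: ELSE → 20
patient=Gus: bmi >= 34 OR ward = 'ICU' → 19
patient=Ines: bmi >= 34 OR ward = 'ICU' → 19
patient=Kai: ELSE → 20
patient=Mira: bmi >= 34 OR ward = 'ICU' → 19
patient=Priya: ELSE → 20
patient=Sven: ELSE → 20
patient=Tara: ELSE → 20
patient=Xiu: bmi >= 34 OR ward = 'ICU' → 19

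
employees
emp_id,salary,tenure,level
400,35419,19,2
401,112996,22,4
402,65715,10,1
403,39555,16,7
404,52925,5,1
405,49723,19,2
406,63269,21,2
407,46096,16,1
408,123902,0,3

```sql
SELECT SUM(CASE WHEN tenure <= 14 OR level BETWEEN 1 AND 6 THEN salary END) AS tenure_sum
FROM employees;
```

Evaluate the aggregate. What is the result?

550045

emp_id=400: ✓ → 35419
emp_id=401: ✓ → 112996
emp_id=402: ✓ → 65715
emp_id=403: ✗
emp_id=404: ✓ → 52925
emp_id=405: ✓ → 49723
emp_id=406: ✓ → 63269
emp_id=407: ✓ → 46096
emp_id=408: ✓ → 123902
tenure_sum = 35419 + 112996 + 65715 + 52925 + 49723 + 63269 + 46096 + 123902 = 550045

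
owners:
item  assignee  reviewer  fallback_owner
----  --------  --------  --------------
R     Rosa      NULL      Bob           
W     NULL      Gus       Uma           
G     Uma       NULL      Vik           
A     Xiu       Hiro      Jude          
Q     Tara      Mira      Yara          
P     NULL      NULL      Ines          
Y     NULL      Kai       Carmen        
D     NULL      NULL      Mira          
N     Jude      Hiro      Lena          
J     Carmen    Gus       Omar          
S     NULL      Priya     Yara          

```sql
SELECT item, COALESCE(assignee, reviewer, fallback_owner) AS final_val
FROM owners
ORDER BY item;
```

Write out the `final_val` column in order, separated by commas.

item=A: assignee=Xiu → Xiu
item=D: assignee=NULL, reviewer=NULL, fallback_owner=Mira → Mira
item=G: assignee=Uma → Uma
item=J: assignee=Carmen → Carmen
item=N: assignee=Jude → Jude
item=P: assignee=NULL, reviewer=NULL, fallback_owner=Ines → Ines
item=Q: assignee=Tara → Tara
item=R: assignee=Rosa → Rosa
item=S: assignee=NULL, reviewer=Priya → Priya
item=W: assignee=NULL, reviewer=Gus → Gus
item=Y: assignee=NULL, reviewer=Kai → Kai

Xiu, Mira, Uma, Carmen, Jude, Ines, Tara, Rosa, Priya, Gus, Kai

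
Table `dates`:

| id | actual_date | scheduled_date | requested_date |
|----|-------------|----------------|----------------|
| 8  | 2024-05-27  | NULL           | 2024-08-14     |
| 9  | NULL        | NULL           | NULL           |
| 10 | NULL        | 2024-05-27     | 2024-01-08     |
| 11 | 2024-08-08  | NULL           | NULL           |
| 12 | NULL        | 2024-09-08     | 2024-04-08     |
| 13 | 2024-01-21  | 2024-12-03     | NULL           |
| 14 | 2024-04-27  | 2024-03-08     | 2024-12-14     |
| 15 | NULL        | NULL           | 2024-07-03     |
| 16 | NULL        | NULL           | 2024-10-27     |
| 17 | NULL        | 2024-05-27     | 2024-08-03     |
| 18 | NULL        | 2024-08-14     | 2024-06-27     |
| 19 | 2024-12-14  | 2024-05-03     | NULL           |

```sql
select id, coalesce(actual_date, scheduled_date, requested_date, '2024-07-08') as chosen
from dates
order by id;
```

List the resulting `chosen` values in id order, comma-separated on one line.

2024-05-27, 2024-07-08, 2024-05-27, 2024-08-08, 2024-09-08, 2024-01-21, 2024-04-27, 2024-07-03, 2024-10-27, 2024-05-27, 2024-08-14, 2024-12-14

id=8: actual_date=2024-05-27 → 2024-05-27
id=9: actual_date=NULL, scheduled_date=NULL, requested_date=NULL, → literal 2024-07-08 → 2024-07-08
id=10: actual_date=NULL, scheduled_date=2024-05-27 → 2024-05-27
id=11: actual_date=2024-08-08 → 2024-08-08
id=12: actual_date=NULL, scheduled_date=2024-09-08 → 2024-09-08
id=13: actual_date=2024-01-21 → 2024-01-21
id=14: actual_date=2024-04-27 → 2024-04-27
id=15: actual_date=NULL, scheduled_date=NULL, requested_date=2024-07-03 → 2024-07-03
id=16: actual_date=NULL, scheduled_date=NULL, requested_date=2024-10-27 → 2024-10-27
id=17: actual_date=NULL, scheduled_date=2024-05-27 → 2024-05-27
id=18: actual_date=NULL, scheduled_date=2024-08-14 → 2024-08-14
id=19: actual_date=2024-12-14 → 2024-12-14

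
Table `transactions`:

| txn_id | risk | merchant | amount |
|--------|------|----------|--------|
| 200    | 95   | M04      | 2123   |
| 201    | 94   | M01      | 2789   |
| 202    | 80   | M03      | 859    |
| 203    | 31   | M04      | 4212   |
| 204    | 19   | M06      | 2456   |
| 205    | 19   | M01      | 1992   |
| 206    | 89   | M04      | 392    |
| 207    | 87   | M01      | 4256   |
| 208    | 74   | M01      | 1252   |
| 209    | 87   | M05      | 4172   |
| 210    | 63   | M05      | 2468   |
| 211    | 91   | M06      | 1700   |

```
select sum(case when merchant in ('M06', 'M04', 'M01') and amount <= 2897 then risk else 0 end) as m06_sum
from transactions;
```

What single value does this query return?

txn_id=200: ✓ → 95
txn_id=201: ✓ → 94
txn_id=202: ✗
txn_id=203: ✗
txn_id=204: ✓ → 19
txn_id=205: ✓ → 19
txn_id=206: ✓ → 89
txn_id=207: ✗
txn_id=208: ✓ → 74
txn_id=209: ✗
txn_id=210: ✗
txn_id=211: ✓ → 91
m06_sum = 95 + 94 + 19 + 19 + 89 + 74 + 91 = 481

481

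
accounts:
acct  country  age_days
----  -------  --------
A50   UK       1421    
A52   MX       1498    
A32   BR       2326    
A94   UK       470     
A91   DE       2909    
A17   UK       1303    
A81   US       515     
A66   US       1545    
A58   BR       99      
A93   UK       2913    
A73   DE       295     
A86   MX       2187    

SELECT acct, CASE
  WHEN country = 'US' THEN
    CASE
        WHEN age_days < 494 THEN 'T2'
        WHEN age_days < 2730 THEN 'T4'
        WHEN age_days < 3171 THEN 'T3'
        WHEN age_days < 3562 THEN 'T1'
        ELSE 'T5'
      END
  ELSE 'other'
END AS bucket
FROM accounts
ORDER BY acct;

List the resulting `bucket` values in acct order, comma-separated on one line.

other, other, other, other, other, T4, other, T4, other, other, other, other

acct=A17: country='UK' → outer ELSE → other
acct=A32: country='BR' → outer ELSE → other
acct=A50: country='UK' → outer ELSE → other
acct=A52: country='MX' → outer ELSE → other
acct=A58: country='BR' → outer ELSE → other
acct=A66: country='US' → inner[age_days < 2730] → T4
acct=A73: country='DE' → outer ELSE → other
acct=A81: country='US' → inner[age_days < 2730] → T4
acct=A86: country='MX' → outer ELSE → other
acct=A91: country='DE' → outer ELSE → other
acct=A93: country='UK' → outer ELSE → other
acct=A94: country='UK' → outer ELSE → other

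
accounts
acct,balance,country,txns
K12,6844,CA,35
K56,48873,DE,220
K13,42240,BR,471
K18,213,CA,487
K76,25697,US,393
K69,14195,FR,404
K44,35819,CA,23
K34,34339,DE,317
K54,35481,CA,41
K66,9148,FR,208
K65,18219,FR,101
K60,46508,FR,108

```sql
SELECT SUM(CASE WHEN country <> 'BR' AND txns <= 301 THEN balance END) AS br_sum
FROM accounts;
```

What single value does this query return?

200892

acct=K12: ✓ → 6844
acct=K56: ✓ → 48873
acct=K13: ✗
acct=K18: ✗
acct=K76: ✗
acct=K69: ✗
acct=K44: ✓ → 35819
acct=K34: ✗
acct=K54: ✓ → 35481
acct=K66: ✓ → 9148
acct=K65: ✓ → 18219
acct=K60: ✓ → 46508
br_sum = 6844 + 48873 + 35819 + 35481 + 9148 + 18219 + 46508 = 200892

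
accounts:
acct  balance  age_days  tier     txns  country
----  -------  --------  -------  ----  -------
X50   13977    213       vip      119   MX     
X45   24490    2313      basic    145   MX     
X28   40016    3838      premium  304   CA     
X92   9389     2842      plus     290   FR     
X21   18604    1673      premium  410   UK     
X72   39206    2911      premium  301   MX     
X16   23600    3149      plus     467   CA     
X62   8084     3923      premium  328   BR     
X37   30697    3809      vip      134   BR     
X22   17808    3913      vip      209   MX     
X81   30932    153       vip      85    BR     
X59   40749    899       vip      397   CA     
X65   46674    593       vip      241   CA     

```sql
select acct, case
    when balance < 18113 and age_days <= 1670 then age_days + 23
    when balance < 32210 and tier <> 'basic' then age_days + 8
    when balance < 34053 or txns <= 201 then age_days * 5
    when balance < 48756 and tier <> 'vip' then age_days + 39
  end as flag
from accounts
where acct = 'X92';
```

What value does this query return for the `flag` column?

acct = X92: balance=9389, age_days=2842, tier=plus, txns=290, country=FR.
balance < 18113 and age_days <= 1670 → false
balance < 32210 and tier <> 'basic' → true → 2850

2850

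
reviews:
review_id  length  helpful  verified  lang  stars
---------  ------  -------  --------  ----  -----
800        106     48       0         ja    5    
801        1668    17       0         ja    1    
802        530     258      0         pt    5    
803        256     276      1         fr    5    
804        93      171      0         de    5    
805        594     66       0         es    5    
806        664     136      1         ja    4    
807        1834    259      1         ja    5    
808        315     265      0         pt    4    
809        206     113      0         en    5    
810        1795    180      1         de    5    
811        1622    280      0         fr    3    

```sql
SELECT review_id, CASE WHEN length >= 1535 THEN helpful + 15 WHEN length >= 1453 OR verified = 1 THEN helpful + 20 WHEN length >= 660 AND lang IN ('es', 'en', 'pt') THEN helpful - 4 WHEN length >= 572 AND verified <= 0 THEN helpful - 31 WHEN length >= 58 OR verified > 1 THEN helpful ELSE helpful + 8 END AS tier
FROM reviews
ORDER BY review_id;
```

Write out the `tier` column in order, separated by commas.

48, 32, 258, 296, 171, 35, 156, 274, 265, 113, 195, 295

review_id=800: length >= 58 OR verified > 1 → 48
review_id=801: length >= 1535 → 32
review_id=802: length >= 58 OR verified > 1 → 258
review_id=803: length >= 1453 OR verified = 1 → 296
review_id=804: length >= 58 OR verified > 1 → 171
review_id=805: length >= 572 AND verified <= 0 → 35
review_id=806: length >= 1453 OR verified = 1 → 156
review_id=807: length >= 1535 → 274
review_id=808: length >= 58 OR verified > 1 → 265
review_id=809: length >= 58 OR verified > 1 → 113
review_id=810: length >= 1535 → 195
review_id=811: length >= 1535 → 295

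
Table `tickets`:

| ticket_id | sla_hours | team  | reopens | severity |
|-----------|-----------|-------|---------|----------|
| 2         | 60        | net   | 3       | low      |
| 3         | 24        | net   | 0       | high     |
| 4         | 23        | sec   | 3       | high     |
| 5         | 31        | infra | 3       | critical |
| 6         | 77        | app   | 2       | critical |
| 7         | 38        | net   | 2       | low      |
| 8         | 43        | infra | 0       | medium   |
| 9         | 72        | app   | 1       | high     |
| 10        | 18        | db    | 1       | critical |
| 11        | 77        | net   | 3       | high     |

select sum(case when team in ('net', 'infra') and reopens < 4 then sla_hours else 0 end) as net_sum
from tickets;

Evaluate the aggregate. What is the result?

273

ticket_id=2: ✓ → 60
ticket_id=3: ✓ → 24
ticket_id=4: ✗
ticket_id=5: ✓ → 31
ticket_id=6: ✗
ticket_id=7: ✓ → 38
ticket_id=8: ✓ → 43
ticket_id=9: ✗
ticket_id=10: ✗
ticket_id=11: ✓ → 77
net_sum = 60 + 24 + 31 + 38 + 43 + 77 = 273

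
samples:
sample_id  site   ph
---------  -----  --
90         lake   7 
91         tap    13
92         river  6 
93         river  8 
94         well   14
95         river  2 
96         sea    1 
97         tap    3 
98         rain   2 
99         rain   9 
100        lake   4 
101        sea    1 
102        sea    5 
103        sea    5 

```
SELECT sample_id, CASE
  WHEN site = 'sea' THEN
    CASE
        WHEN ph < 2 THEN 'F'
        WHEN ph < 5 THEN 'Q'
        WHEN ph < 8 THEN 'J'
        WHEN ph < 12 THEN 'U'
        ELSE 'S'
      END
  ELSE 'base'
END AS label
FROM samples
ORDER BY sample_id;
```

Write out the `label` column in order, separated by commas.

base, base, base, base, base, base, F, base, base, base, base, F, J, J

sample_id=90: site='lake' → outer ELSE → base
sample_id=91: site='tap' → outer ELSE → base
sample_id=92: site='river' → outer ELSE → base
sample_id=93: site='river' → outer ELSE → base
sample_id=94: site='well' → outer ELSE → base
sample_id=95: site='river' → outer ELSE → base
sample_id=96: site='sea' → inner[ph < 2] → F
sample_id=97: site='tap' → outer ELSE → base
sample_id=98: site='rain' → outer ELSE → base
sample_id=99: site='rain' → outer ELSE → base
sample_id=100: site='lake' → outer ELSE → base
sample_id=101: site='sea' → inner[ph < 2] → F
sample_id=102: site='sea' → inner[ph < 8] → J
sample_id=103: site='sea' → inner[ph < 8] → J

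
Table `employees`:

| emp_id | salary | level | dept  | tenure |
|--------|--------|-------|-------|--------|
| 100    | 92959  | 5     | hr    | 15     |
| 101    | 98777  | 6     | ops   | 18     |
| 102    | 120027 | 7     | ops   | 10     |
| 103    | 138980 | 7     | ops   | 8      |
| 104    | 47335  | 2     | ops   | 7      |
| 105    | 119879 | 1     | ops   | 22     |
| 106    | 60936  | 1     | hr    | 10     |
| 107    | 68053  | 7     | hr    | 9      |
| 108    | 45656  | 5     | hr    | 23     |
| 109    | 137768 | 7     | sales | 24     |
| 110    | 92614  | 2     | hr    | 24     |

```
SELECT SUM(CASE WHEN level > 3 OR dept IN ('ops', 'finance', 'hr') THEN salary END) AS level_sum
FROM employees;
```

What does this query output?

emp_id=100: ✓ → 92959
emp_id=101: ✓ → 98777
emp_id=102: ✓ → 120027
emp_id=103: ✓ → 138980
emp_id=104: ✓ → 47335
emp_id=105: ✓ → 119879
emp_id=106: ✓ → 60936
emp_id=107: ✓ → 68053
emp_id=108: ✓ → 45656
emp_id=109: ✓ → 137768
emp_id=110: ✓ → 92614
level_sum = 92959 + 98777 + 120027 + 138980 + 47335 + 119879 + 60936 + 68053 + 45656 + 137768 + 92614 = 1022984

1022984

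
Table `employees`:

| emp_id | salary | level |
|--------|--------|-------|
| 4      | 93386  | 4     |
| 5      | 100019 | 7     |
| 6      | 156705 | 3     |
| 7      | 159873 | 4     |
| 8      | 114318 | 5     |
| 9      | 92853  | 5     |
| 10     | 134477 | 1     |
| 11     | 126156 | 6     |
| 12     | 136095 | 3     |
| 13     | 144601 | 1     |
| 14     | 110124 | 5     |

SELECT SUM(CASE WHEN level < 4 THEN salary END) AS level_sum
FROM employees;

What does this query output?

emp_id=4: ✗
emp_id=5: ✗
emp_id=6: ✓ → 156705
emp_id=7: ✗
emp_id=8: ✗
emp_id=9: ✗
emp_id=10: ✓ → 134477
emp_id=11: ✗
emp_id=12: ✓ → 136095
emp_id=13: ✓ → 144601
emp_id=14: ✗
level_sum = 156705 + 134477 + 136095 + 144601 = 571878

571878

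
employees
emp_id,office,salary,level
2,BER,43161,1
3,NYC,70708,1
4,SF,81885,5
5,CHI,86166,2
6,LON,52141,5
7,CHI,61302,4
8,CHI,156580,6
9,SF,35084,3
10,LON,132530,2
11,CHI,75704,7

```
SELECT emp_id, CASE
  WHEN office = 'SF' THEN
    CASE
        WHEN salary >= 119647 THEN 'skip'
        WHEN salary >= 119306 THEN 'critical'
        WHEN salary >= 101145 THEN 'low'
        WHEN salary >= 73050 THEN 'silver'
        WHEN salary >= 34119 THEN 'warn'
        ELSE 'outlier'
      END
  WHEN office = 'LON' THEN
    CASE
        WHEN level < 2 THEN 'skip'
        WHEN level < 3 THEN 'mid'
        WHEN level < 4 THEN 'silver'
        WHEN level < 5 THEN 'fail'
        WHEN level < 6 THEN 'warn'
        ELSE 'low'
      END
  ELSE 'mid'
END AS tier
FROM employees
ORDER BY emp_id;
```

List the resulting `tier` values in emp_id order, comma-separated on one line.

emp_id=2: office='BER' → outer ELSE → mid
emp_id=3: office='NYC' → outer ELSE → mid
emp_id=4: office='SF' → inner[salary >= 73050] → silver
emp_id=5: office='CHI' → outer ELSE → mid
emp_id=6: office='LON' → inner[level < 6] → warn
emp_id=7: office='CHI' → outer ELSE → mid
emp_id=8: office='CHI' → outer ELSE → mid
emp_id=9: office='SF' → inner[salary >= 34119] → warn
emp_id=10: office='LON' → inner[level < 3] → mid
emp_id=11: office='CHI' → outer ELSE → mid

mid, mid, silver, mid, warn, mid, mid, warn, mid, mid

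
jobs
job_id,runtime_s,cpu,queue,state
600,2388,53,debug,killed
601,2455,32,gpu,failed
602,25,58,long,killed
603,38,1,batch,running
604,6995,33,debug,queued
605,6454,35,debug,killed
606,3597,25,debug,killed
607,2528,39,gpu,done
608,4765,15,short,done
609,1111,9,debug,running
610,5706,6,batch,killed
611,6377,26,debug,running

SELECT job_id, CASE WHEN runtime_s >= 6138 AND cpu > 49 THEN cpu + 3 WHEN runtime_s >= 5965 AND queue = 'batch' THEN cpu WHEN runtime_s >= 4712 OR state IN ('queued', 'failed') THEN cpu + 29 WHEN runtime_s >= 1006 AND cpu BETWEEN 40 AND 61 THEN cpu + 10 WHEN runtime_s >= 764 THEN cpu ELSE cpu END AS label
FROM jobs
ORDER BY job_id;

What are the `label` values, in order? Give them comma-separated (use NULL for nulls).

63, 61, 58, 1, 62, 64, 25, 39, 44, 9, 35, 55

job_id=600: runtime_s >= 1006 AND cpu BETWEEN 40 AND 61 → 63
job_id=601: runtime_s >= 4712 OR state IN ('queued', 'failed') → 61
job_id=602: ELSE → 58
job_id=603: ELSE → 1
job_id=604: runtime_s >= 4712 OR state IN ('queued', 'failed') → 62
job_id=605: runtime_s >= 4712 OR state IN ('queued', 'failed') → 64
job_id=606: runtime_s >= 764 → 25
job_id=607: runtime_s >= 764 → 39
job_id=608: runtime_s >= 4712 OR state IN ('queued', 'failed') → 44
job_id=609: runtime_s >= 764 → 9
job_id=610: runtime_s >= 4712 OR state IN ('queued', 'failed') → 35
job_id=611: runtime_s >= 4712 OR state IN ('queued', 'failed') → 55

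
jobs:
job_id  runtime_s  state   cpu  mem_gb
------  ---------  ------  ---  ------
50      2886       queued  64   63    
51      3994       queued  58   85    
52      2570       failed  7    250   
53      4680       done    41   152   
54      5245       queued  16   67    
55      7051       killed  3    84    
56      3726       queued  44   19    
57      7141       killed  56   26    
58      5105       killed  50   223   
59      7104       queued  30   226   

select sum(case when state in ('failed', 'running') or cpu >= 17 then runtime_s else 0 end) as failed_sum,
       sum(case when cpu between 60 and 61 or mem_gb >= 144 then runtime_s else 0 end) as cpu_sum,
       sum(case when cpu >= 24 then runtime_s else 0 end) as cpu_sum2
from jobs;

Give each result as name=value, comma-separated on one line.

failed_sum=37206, cpu_sum=19459, cpu_sum2=34636

[failed_sum: state in ('failed', 'running') or cpu >= 17]
job_id=50: ✓ → 2886
job_id=51: ✓ → 3994
job_id=52: ✓ → 2570
job_id=53: ✓ → 4680
job_id=54: ✗
job_id=55: ✗
job_id=56: ✓ → 3726
job_id=57: ✓ → 7141
job_id=58: ✓ → 5105
job_id=59: ✓ → 7104
failed_sum = 2886 + 3994 + 2570 + 4680 + 3726 + 7141 + 5105 + 7104 = 37206
—
[cpu_sum: cpu between 60 and 61 or mem_gb >= 144]
job_id=50: ✗
job_id=51: ✗
job_id=52: ✓ → 2570
job_id=53: ✓ → 4680
job_id=54: ✗
job_id=55: ✗
job_id=56: ✗
job_id=57: ✗
job_id=58: ✓ → 5105
job_id=59: ✓ → 7104
cpu_sum = 2570 + 4680 + 5105 + 7104 = 19459
—
[cpu_sum2: cpu >= 24]
job_id=50: ✓ → 2886
job_id=51: ✓ → 3994
job_id=52: ✗
job_id=53: ✓ → 4680
job_id=54: ✗
job_id=55: ✗
job_id=56: ✓ → 3726
job_id=57: ✓ → 7141
job_id=58: ✓ → 5105
job_id=59: ✓ → 7104
cpu_sum2 = 2886 + 3994 + 4680 + 3726 + 7141 + 5105 + 7104 = 34636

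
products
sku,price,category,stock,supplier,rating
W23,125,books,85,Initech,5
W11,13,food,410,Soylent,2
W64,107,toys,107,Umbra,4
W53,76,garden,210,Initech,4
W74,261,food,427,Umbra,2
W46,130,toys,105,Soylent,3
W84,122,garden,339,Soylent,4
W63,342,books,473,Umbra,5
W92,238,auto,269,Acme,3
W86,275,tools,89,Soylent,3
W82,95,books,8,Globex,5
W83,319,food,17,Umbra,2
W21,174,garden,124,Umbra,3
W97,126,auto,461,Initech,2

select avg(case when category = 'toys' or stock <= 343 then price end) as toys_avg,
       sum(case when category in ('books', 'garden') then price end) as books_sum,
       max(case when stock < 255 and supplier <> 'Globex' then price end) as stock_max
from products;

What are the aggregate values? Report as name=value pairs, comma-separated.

toys_avg=166.1, books_sum=934, stock_max=319

[toys_avg: category = 'toys' or stock <= 343]
sku=W23: ✓ → 125
sku=W11: ✗
sku=W64: ✓ → 107
sku=W53: ✓ → 76
sku=W74: ✗
sku=W46: ✓ → 130
sku=W84: ✓ → 122
sku=W63: ✗
sku=W92: ✓ → 238
sku=W86: ✓ → 275
sku=W82: ✓ → 95
sku=W83: ✓ → 319
sku=W21: ✓ → 174
sku=W97: ✗
toys_avg = (125 + 107 + 76 + 130 + 122 + 238 + 275 + 95 + 319 + 174) / 10 = 166.1
—
[books_sum: category in ('books', 'garden')]
sku=W23: ✓ → 125
sku=W11: ✗
sku=W64: ✗
sku=W53: ✓ → 76
sku=W74: ✗
sku=W46: ✗
sku=W84: ✓ → 122
sku=W63: ✓ → 342
sku=W92: ✗
sku=W86: ✗
sku=W82: ✓ → 95
sku=W83: ✗
sku=W21: ✓ → 174
sku=W97: ✗
books_sum = 125 + 76 + 122 + 342 + 95 + 174 = 934
—
[stock_max: stock < 255 and supplier <> 'Globex']
sku=W23: ✓ → 125
sku=W11: ✗
sku=W64: ✓ → 107
sku=W53: ✓ → 76
sku=W74: ✗
sku=W46: ✓ → 130
sku=W84: ✗
sku=W63: ✗
sku=W92: ✗
sku=W86: ✓ → 275
sku=W82: ✗
sku=W83: ✓ → 319
sku=W21: ✓ → 174
sku=W97: ✗
stock_max = MAX(125, 107, 76, 130, 275, 319, 174) = 319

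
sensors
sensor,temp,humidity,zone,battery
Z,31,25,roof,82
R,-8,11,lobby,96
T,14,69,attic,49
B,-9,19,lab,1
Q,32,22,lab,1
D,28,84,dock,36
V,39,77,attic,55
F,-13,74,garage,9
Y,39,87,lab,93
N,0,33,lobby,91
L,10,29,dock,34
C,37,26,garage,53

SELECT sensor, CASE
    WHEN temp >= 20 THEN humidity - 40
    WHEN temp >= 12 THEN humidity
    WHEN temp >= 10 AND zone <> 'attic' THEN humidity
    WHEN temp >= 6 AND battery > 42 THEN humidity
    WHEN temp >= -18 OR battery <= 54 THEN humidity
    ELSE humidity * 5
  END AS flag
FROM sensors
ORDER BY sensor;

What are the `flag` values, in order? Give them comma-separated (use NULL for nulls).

sensor=B: temp >= -18 OR battery <= 54 → 19
sensor=C: temp >= 20 → -14
sensor=D: temp >= 20 → 44
sensor=F: temp >= -18 OR battery <= 54 → 74
sensor=L: temp >= 10 AND zone <> 'attic' → 29
sensor=N: temp >= -18 OR battery <= 54 → 33
sensor=Q: temp >= 20 → -18
sensor=R: temp >= -18 OR battery <= 54 → 11
sensor=T: temp >= 12 → 69
sensor=V: temp >= 20 → 37
sensor=Y: temp >= 20 → 47
sensor=Z: temp >= 20 → -15

19, -14, 44, 74, 29, 33, -18, 11, 69, 37, 47, -15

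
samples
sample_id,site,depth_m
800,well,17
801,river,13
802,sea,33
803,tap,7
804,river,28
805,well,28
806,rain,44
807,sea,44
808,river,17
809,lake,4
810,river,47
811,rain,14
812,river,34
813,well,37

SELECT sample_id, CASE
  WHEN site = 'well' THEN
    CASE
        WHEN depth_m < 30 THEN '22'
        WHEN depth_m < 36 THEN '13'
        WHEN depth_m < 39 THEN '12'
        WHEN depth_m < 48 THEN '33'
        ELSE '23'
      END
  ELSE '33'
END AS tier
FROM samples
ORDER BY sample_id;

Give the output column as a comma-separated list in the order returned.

22, 33, 33, 33, 33, 22, 33, 33, 33, 33, 33, 33, 33, 12

sample_id=800: site='well' → inner[depth_m < 30] → 22
sample_id=801: site='river' → outer ELSE → 33
sample_id=802: site='sea' → outer ELSE → 33
sample_id=803: site='tap' → outer ELSE → 33
sample_id=804: site='river' → outer ELSE → 33
sample_id=805: site='well' → inner[depth_m < 30] → 22
sample_id=806: site='rain' → outer ELSE → 33
sample_id=807: site='sea' → outer ELSE → 33
sample_id=808: site='river' → outer ELSE → 33
sample_id=809: site='lake' → outer ELSE → 33
sample_id=810: site='river' → outer ELSE → 33
sample_id=811: site='rain' → outer ELSE → 33
sample_id=812: site='river' → outer ELSE → 33
sample_id=813: site='well' → inner[depth_m < 39] → 12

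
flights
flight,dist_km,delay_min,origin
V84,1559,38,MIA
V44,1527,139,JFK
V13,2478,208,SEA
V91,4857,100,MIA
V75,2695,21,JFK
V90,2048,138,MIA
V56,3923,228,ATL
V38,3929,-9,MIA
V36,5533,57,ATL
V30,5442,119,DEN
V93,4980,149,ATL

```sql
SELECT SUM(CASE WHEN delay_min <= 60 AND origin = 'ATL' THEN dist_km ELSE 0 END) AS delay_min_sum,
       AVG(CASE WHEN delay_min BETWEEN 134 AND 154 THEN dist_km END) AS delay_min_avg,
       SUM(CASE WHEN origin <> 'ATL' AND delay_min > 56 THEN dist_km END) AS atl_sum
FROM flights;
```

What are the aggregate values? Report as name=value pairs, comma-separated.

delay_min_sum=5533, delay_min_avg=2851.6666666667, atl_sum=16352

[delay_min_sum: delay_min <= 60 AND origin = 'ATL']
flight=V84: ✗
flight=V44: ✗
flight=V13: ✗
flight=V91: ✗
flight=V75: ✗
flight=V90: ✗
flight=V56: ✗
flight=V38: ✗
flight=V36: ✓ → 5533
flight=V30: ✗
flight=V93: ✗
delay_min_sum = 5533
—
[delay_min_avg: delay_min BETWEEN 134 AND 154]
flight=V84: ✗
flight=V44: ✓ → 1527
flight=V13: ✗
flight=V91: ✗
flight=V75: ✗
flight=V90: ✓ → 2048
flight=V56: ✗
flight=V38: ✗
flight=V36: ✗
flight=V30: ✗
flight=V93: ✓ → 4980
delay_min_avg = (1527 + 2048 + 4980) / 3 = 2851.6666666667
—
[atl_sum: origin <> 'ATL' AND delay_min > 56]
flight=V84: ✗
flight=V44: ✓ → 1527
flight=V13: ✓ → 2478
flight=V91: ✓ → 4857
flight=V75: ✗
flight=V90: ✓ → 2048
flight=V56: ✗
flight=V38: ✗
flight=V36: ✗
flight=V30: ✓ → 5442
flight=V93: ✗
atl_sum = 1527 + 2478 + 4857 + 2048 + 5442 = 16352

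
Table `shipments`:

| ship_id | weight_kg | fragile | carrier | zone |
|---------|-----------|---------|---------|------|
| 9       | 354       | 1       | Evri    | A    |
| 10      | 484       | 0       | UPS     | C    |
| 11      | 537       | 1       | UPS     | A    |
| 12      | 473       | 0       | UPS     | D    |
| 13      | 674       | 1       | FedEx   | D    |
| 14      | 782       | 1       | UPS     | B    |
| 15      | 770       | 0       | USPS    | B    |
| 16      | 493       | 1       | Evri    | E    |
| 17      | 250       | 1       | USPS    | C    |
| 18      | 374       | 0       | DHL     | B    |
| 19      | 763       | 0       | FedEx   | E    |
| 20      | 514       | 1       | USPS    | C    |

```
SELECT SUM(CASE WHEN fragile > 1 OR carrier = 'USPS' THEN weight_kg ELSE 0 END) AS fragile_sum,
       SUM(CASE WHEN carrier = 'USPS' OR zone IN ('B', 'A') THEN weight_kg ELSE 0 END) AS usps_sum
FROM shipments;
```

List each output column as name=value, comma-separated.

fragile_sum=1534, usps_sum=3581

[fragile_sum: fragile > 1 OR carrier = 'USPS']
ship_id=9: ✗
ship_id=10: ✗
ship_id=11: ✗
ship_id=12: ✗
ship_id=13: ✗
ship_id=14: ✗
ship_id=15: ✓ → 770
ship_id=16: ✗
ship_id=17: ✓ → 250
ship_id=18: ✗
ship_id=19: ✗
ship_id=20: ✓ → 514
fragile_sum = 770 + 250 + 514 = 1534
—
[usps_sum: carrier = 'USPS' OR zone IN ('B', 'A')]
ship_id=9: ✓ → 354
ship_id=10: ✗
ship_id=11: ✓ → 537
ship_id=12: ✗
ship_id=13: ✗
ship_id=14: ✓ → 782
ship_id=15: ✓ → 770
ship_id=16: ✗
ship_id=17: ✓ → 250
ship_id=18: ✓ → 374
ship_id=19: ✗
ship_id=20: ✓ → 514
usps_sum = 354 + 537 + 782 + 770 + 250 + 374 + 514 = 3581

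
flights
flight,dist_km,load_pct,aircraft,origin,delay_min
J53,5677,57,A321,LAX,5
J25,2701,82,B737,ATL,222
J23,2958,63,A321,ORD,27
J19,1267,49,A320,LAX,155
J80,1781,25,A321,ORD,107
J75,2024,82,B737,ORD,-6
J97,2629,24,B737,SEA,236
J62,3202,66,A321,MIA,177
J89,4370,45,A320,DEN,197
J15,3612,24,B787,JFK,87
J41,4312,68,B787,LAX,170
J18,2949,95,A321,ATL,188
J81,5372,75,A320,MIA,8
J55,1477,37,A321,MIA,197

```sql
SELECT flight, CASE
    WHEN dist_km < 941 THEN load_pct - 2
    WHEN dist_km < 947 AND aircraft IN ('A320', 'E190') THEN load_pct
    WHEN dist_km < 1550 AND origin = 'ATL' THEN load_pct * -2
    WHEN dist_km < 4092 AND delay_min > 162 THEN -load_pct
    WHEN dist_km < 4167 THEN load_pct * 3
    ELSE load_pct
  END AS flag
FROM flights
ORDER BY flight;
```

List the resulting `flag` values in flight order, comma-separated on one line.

flight=J15: dist_km < 4167 → 72
flight=J18: dist_km < 4092 AND delay_min > 162 → -95
flight=J19: dist_km < 4167 → 147
flight=J23: dist_km < 4167 → 189
flight=J25: dist_km < 4092 AND delay_min > 162 → -82
flight=J41: ELSE → 68
flight=J53: ELSE → 57
flight=J55: dist_km < 4092 AND delay_min > 162 → -37
flight=J62: dist_km < 4092 AND delay_min > 162 → -66
flight=J75: dist_km < 4167 → 246
flight=J80: dist_km < 4167 → 75
flight=J81: ELSE → 75
flight=J89: ELSE → 45
flight=J97: dist_km < 4092 AND delay_min > 162 → -24

72, -95, 147, 189, -82, 68, 57, -37, -66, 246, 75, 75, 45, -24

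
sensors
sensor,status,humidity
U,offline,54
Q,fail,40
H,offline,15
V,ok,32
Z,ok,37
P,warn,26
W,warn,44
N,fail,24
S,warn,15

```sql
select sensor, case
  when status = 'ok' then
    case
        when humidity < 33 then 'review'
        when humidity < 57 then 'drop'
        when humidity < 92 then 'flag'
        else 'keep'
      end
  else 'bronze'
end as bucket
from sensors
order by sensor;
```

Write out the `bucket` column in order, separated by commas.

bronze, bronze, bronze, bronze, bronze, bronze, review, bronze, drop

sensor=H: status='offline' → outer ELSE → bronze
sensor=N: status='fail' → outer ELSE → bronze
sensor=P: status='warn' → outer ELSE → bronze
sensor=Q: status='fail' → outer ELSE → bronze
sensor=S: status='warn' → outer ELSE → bronze
sensor=U: status='offline' → outer ELSE → bronze
sensor=V: status='ok' → inner[humidity < 33] → review
sensor=W: status='warn' → outer ELSE → bronze
sensor=Z: status='ok' → inner[humidity < 57] → drop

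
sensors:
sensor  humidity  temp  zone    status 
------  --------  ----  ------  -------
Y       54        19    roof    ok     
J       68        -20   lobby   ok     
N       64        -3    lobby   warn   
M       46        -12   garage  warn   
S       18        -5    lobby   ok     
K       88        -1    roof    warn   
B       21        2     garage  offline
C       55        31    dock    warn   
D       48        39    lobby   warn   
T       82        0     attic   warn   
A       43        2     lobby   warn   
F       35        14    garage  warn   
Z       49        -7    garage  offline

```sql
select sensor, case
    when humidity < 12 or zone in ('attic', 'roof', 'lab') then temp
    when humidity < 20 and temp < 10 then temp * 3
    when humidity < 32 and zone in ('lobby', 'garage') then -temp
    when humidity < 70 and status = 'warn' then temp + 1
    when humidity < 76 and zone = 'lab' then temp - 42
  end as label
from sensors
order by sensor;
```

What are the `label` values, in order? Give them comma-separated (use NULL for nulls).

3, -2, 32, 40, 15, NULL, -1, -11, -2, -15, 0, 19, NULL

sensor=A: humidity < 70 and status = 'warn' → 3
sensor=B: humidity < 32 and zone in ('lobby', 'garage') → -2
sensor=C: humidity < 70 and status = 'warn' → 32
sensor=D: humidity < 70 and status = 'warn' → 40
sensor=F: humidity < 70 and status = 'warn' → 15
sensor=J: (no match → NULL) → NULL
sensor=K: humidity < 12 or zone in ('attic', 'roof', 'lab') → -1
sensor=M: humidity < 70 and status = 'warn' → -11
sensor=N: humidity < 70 and status = 'warn' → -2
sensor=S: humidity < 20 and temp < 10 → -15
sensor=T: humidity < 12 or zone in ('attic', 'roof', 'lab') → 0
sensor=Y: humidity < 12 or zone in ('attic', 'roof', 'lab') → 19
sensor=Z: (no match → NULL) → NULL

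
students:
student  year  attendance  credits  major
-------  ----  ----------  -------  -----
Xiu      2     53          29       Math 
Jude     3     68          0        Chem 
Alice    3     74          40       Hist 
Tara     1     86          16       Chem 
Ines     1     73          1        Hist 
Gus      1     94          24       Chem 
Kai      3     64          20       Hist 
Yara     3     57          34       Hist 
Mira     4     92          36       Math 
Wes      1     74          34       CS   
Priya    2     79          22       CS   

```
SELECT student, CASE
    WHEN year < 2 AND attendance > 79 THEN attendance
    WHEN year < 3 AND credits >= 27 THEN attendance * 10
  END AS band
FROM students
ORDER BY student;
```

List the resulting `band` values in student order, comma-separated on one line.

student=Alice: (no match → NULL) → NULL
student=Gus: year < 2 AND attendance > 79 → 94
student=Ines: (no match → NULL) → NULL
student=Jude: (no match → NULL) → NULL
student=Kai: (no match → NULL) → NULL
student=Mira: (no match → NULL) → NULL
student=Priya: (no match → NULL) → NULL
student=Tara: year < 2 AND attendance > 79 → 86
student=Wes: year < 3 AND credits >= 27 → 740
student=Xiu: year < 3 AND credits >= 27 → 530
student=Yara: (no match → NULL) → NULL

NULL, 94, NULL, NULL, NULL, NULL, NULL, 86, 740, 530, NULL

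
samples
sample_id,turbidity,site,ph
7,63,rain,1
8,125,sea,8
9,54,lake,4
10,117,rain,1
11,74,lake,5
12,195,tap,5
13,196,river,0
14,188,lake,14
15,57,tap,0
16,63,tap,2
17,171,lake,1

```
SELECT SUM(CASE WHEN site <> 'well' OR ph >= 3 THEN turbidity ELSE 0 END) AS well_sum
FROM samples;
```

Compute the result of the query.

1303

sample_id=7: ✓ → 63
sample_id=8: ✓ → 125
sample_id=9: ✓ → 54
sample_id=10: ✓ → 117
sample_id=11: ✓ → 74
sample_id=12: ✓ → 195
sample_id=13: ✓ → 196
sample_id=14: ✓ → 188
sample_id=15: ✓ → 57
sample_id=16: ✓ → 63
sample_id=17: ✓ → 171
well_sum = 63 + 125 + 54 + 117 + 74 + 195 + 196 + 188 + 57 + 63 + 171 = 1303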